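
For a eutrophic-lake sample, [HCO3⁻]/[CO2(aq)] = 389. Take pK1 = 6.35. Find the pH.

From K1 = [H⁺][HCO3⁻]/[CO2(aq)]:  pH = pK1 + log₁₀([HCO3⁻]/[CO2(aq)])
log₁₀(389) = +2.590
pH = 6.35 + (+2.590) = 8.94

pH = 8.94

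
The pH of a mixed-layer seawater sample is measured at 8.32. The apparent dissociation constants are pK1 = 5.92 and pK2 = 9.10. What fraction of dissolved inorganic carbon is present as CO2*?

α₀ = 1 / (1 + K1/[H⁺] + K1K2/[H⁺]²) = 1 / (1 + 10^+2.40 + 10^+1.62)
   = 1 / (1 + 251.19 + 41.687) = 1/293.88 = 0.003403

α₀ = 0.00340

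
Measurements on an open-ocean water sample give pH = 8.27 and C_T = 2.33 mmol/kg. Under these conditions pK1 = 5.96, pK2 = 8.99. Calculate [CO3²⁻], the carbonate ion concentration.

α₂ = 1 / (1 + [H⁺]/K2 + [H⁺]²/(K1K2)) = 1 / (1 + 10^+0.72 + 10^-1.59)
   = 1 / (1 + 5.2481 + 0.025704) = 1/6.2738 = 0.1594
[CO3²⁻] = α₂ × DIC = 0.1594 × 2.33 = 0.371 mmol/kg

[CO3²⁻] = 0.371 mmol/kg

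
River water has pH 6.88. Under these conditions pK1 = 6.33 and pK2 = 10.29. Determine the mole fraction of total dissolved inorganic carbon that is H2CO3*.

α₀ = 1 / (1 + K1/[H⁺] + K1K2/[H⁺]²) = 1 / (1 + 10^+0.55 + 10^-2.86)
   = 1 / (1 + 3.5481 + 0.0013804) = 1/4.5495 = 0.2198

α₀ = 0.220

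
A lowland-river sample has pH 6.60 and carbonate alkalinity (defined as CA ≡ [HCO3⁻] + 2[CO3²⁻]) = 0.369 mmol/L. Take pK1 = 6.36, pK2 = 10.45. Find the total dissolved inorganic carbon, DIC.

CA = [HCO3⁻] + 2[CO3²⁻] = (α₁ + 2α₂)·DIC
At pH 6.60: [H⁺]/K1 = 10^-0.24 = 0.57544, K2/[H⁺] = 10^-3.85 = 0.00014125
α₁ = 1/(1 + 0.57544 + 0.00014125) = 1/1.5756 = 0.6347; α₂ = α₁·K2/[H⁺] = 8.965×10^-5
α₁ + 2α₂ = 0.6349
DIC = CA / (α₁ + 2α₂) = 0.369 / 0.6349 = 0.581 mmol/L

DIC = 0.581 mmol/L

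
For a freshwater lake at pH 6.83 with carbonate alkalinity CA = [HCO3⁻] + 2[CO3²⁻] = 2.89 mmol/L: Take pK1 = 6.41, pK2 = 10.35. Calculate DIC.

CA = [HCO3⁻] + 2[CO3²⁻] = (α₁ + 2α₂)·DIC
At pH 6.83: [H⁺]/K1 = 10^-0.42 = 0.38019, K2/[H⁺] = 10^-3.52 = 0.00030200
α₁ = 1/(1 + 0.38019 + 0.00030200) = 1/1.3805 = 0.7244; α₂ = α₁·K2/[H⁺] = 0.0002188
α₁ + 2α₂ = 0.7248
DIC = CA / (α₁ + 2α₂) = 2.89 / 0.7248 = 3.99 mmol/L

DIC = 3.99 mmol/L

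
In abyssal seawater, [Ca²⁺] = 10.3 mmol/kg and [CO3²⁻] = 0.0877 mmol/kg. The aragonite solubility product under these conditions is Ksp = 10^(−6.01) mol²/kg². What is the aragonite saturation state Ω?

Ksp = 10^(−6.01) = 9.772×10^-7
Ω = [Ca²⁺][CO3²⁻]/Ksp = (10.3×10^-3)(0.0877×10^-3) / 9.772×10^-7 = 0.924

Ω = 0.924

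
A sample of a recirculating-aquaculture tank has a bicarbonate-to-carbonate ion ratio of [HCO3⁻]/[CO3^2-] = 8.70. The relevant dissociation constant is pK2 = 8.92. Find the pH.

From K2 = [H⁺][CO3^2-]/[HCO3⁻]:  pH = pK2 − log₁₀([HCO3⁻]/[CO3^2-])
log₁₀(8.70) = +0.940
pH = 8.92 − (+0.940) = 7.98

pH = 7.98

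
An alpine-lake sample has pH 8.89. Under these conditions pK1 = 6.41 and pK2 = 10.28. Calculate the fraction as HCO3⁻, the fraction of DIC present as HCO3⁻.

α₁ = 1 / (1 + [H⁺]/K1 + K2/[H⁺]) = 1 / (1 + 10^-2.48 + 10^-1.39)
   = 1 / (1 + 0.0033113 + 0.040738) = 1/1.0440 = 0.9578

α₁ = 0.958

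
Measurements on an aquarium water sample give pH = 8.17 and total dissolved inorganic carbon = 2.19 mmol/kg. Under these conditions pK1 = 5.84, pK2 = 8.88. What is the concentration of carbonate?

[CO3²⁻] = 0.356 mmol/kg

α₂ = 1 / (1 + [H⁺]/K2 + [H⁺]²/(K1K2)) = 1 / (1 + 10^+0.71 + 10^-1.62)
   = 1 / (1 + 5.1286 + 0.023988) = 1/6.1526 = 0.1625
[CO3²⁻] = α₂ × DIC = 0.1625 × 2.19 = 0.356 mmol/kg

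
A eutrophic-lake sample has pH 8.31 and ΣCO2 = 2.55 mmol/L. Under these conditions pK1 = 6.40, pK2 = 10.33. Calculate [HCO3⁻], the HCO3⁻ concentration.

[HCO3⁻] = 2.50 mmol/L

α₁ = 1 / (1 + [H⁺]/K1 + K2/[H⁺]) = 1 / (1 + 10^-1.91 + 10^-2.02)
   = 1 / (1 + 0.012303 + 0.0095499) = 1/1.0219 = 0.9786
[HCO3⁻] = α₁ × DIC = 0.9786 × 2.55 = 2.50 mmol/L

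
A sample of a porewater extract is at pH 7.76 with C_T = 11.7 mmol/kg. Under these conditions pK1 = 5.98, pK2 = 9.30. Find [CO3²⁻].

[CO3²⁻] = 0.323 mmol/kg

α₂ = 1 / (1 + [H⁺]/K2 + [H⁺]²/(K1K2)) = 1 / (1 + 10^+1.54 + 10^-0.24)
   = 1 / (1 + 34.674 + 0.57544) = 1/36.249 = 0.02759
[CO3²⁻] = α₂ × DIC = 0.02759 × 11.7 = 0.323 mmol/kg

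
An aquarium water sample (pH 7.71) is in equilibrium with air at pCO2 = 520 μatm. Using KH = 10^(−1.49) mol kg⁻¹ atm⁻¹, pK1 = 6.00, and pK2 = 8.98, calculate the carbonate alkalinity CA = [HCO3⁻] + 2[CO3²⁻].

[CO2*] = KH · pCO2 = 10^(−1.49) × 520×10^-6 = 1.683×10^-5 mol/kg
α₀ = 1/(1 + K1/[H⁺] + K1K2/[H⁺]²) = 1/(1 + 10^+1.71 + 10^+0.44) = 0.01817
DIC = [CO2*]/α₀ = 1.683×10^-5 / 0.01817 = 0.9262 mmol/kg
CA = (α₁ + 2α₂)·DIC = (0.9318 + 2×0.05004) × 0.9262 = 0.956 mmol/kg

CA = 0.956 mmol/kg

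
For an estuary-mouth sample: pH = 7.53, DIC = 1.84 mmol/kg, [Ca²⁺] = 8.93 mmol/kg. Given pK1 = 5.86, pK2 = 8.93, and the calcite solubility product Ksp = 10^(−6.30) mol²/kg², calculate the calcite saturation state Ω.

Ω = 1.23

α₂ = 1 / (1 + [H⁺]/K2 + [H⁺]²/(K1K2)) = 1 / (1 + 10^+1.40 + 10^-0.27)
   = 1 / (1 + 25.119 + 0.53703) = 1/26.656 = 0.03752
[CO3²⁻] = α₂ × DIC = 0.03752 × 1.84 = 0.06903 mmol/kg
Ksp = 10^(−6.30) = 5.012×10^-7
Ω = [Ca²⁺][CO3²⁻]/Ksp = (8.93×10^-3)(6.903×10^-5) / 5.012×10^-7 = 1.23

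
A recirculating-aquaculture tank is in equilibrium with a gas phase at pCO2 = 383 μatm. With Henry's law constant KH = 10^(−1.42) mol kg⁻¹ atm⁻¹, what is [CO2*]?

[CO2*] = 14.6 μmol/kg

KH = 10^(−1.42) = 3.802×10^-2 mol kg⁻¹ atm⁻¹
[CO2*] = KH · pCO2 = 3.802×10^-2 × 383×10^-6 atm = 1.46×10^-5 mol/kg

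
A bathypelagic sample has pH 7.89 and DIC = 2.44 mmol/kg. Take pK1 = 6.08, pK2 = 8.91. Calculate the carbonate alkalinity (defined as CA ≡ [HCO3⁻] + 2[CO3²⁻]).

CA = 2.62 mmol/kg

CA = [HCO3⁻] + 2[CO3²⁻] = (α₁ + 2α₂)·DIC
At pH 7.89: [H⁺]/K1 = 10^-1.81 = 0.015488, K2/[H⁺] = 10^-1.02 = 0.095499
α₁ = 1/(1 + 0.015488 + 0.095499) = 1/1.1110 = 0.9001; α₂ = α₁·K2/[H⁺] = 0.08596
α₁ + 2α₂ = 1.0720
CA = 1.0720 × 2.44 = 2.62 mmol/kg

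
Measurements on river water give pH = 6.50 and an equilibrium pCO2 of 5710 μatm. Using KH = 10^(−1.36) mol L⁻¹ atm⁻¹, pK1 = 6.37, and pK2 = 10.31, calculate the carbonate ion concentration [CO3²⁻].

[CO2*] = KH · pCO2 = 10^(−1.36) × 5710×10^-6 = 2.493×10^-4 mol/L
α₀ = 1/(1 + K1/[H⁺] + K1K2/[H⁺]²) = 1/(1 + 10^+0.13 + 10^-3.68) = 0.4257
DIC = [CO2*]/α₀ = 2.493×10^-4 / 0.4257 = 0.5855 mmol/L
[CO3²⁻] = α₂·DIC; α₂ = 8.894×10^-5, so [CO3²⁻] = 8.894×10^-5 × 0.5855 = 5.21×10^-5 mmol/L = 0.0521 μmol/L

[CO3²⁻] = 0.0521 μmol/L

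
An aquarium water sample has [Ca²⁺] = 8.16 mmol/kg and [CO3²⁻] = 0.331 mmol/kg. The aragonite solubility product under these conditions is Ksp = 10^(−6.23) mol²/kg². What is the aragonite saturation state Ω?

Ω = 4.59

Ksp = 10^(−6.23) = 5.888×10^-7
Ω = [Ca²⁺][CO3²⁻]/Ksp = (8.16×10^-3)(0.331×10^-3) / 5.888×10^-7 = 4.59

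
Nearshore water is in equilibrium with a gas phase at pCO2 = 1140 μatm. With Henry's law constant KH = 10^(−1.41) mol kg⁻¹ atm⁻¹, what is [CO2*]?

[CO2*] = 44.4 μmol/kg

KH = 10^(−1.41) = 3.890×10^-2 mol kg⁻¹ atm⁻¹
[CO2*] = KH · pCO2 = 3.890×10^-2 × 1140×10^-6 atm = 4.44×10^-5 mol/kg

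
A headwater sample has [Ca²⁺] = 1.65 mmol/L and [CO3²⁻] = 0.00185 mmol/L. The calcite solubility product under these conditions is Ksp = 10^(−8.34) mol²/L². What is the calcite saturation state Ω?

Ω = 0.668

Ksp = 10^(−8.34) = 4.571×10^-9
Ω = [Ca²⁺][CO3²⁻]/Ksp = (1.65×10^-3)(0.00185×10^-3) / 4.571×10^-9 = 0.668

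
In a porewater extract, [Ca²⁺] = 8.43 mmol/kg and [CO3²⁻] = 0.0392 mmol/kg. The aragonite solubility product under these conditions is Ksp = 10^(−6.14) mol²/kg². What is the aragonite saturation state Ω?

Ksp = 10^(−6.14) = 7.244×10^-7
Ω = [Ca²⁺][CO3²⁻]/Ksp = (8.43×10^-3)(0.0392×10^-3) / 7.244×10^-7 = 0.456

Ω = 0.456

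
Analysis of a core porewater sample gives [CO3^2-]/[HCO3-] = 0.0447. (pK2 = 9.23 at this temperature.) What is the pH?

From K2 = [H⁺][CO3^2-]/[HCO3-]:  pH = pK2 + log₁₀([CO3^2-]/[HCO3-])
log₁₀(0.0447) = -1.350
pH = 9.23 + (-1.350) = 7.88

pH = 7.88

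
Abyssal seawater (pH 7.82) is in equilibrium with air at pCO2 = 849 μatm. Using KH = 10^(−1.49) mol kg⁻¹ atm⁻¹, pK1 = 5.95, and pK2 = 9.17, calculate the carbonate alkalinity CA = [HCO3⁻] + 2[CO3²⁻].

[CO2*] = KH · pCO2 = 10^(−1.49) × 849×10^-6 = 2.747×10^-5 mol/kg
α₀ = 1/(1 + K1/[H⁺] + K1K2/[H⁺]²) = 1/(1 + 10^+1.87 + 10^+0.52) = 0.01275
DIC = [CO2*]/α₀ = 2.747×10^-5 / 0.01275 = 2.155 mmol/kg
CA = (α₁ + 2α₂)·DIC = (0.9450 + 2×0.04221) × 2.155 = 2.22 mmol/kg

CA = 2.22 mmol/kg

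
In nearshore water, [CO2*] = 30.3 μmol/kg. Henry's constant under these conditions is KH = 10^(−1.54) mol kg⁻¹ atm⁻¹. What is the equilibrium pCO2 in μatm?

pCO2 = 1050 μatm

KH = 10^(−1.54) = 2.884×10^-2 mol kg⁻¹ atm⁻¹
pCO2 = [CO2*]/KH = 30.3×10^-6 / 2.884×10^-2 = 1.05×10^-3 atm = 1050 μatm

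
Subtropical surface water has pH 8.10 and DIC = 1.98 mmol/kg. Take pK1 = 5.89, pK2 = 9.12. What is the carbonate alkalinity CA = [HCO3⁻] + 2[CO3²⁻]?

CA = [HCO3⁻] + 2[CO3²⁻] = (α₁ + 2α₂)·DIC
At pH 8.10: [H⁺]/K1 = 10^-2.21 = 0.0061660, K2/[H⁺] = 10^-1.02 = 0.095499
α₁ = 1/(1 + 0.0061660 + 0.095499) = 1/1.1017 = 0.9077; α₂ = α₁·K2/[H⁺] = 0.08669
α₁ + 2α₂ = 1.0811
CA = 1.0811 × 1.98 = 2.14 mmol/kg

CA = 2.14 mmol/kg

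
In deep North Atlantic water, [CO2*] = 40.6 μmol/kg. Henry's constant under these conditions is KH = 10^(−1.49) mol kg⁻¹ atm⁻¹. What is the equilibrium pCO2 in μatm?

KH = 10^(−1.49) = 3.236×10^-2 mol kg⁻¹ atm⁻¹
pCO2 = [CO2*]/KH = 40.6×10^-6 / 3.236×10^-2 = 1.25×10^-3 atm = 1250 μatm

pCO2 = 1250 μatm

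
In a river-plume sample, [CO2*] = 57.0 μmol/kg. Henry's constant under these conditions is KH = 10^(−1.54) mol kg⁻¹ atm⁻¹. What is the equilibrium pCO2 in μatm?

KH = 10^(−1.54) = 2.884×10^-2 mol kg⁻¹ atm⁻¹
pCO2 = [CO2*]/KH = 57.0×10^-6 / 2.884×10^-2 = 1.98×10^-3 atm = 1980 μatm

pCO2 = 1980 μatm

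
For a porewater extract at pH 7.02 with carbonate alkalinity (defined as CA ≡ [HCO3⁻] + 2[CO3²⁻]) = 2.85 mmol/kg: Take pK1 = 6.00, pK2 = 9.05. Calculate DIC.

DIC = 3.09 mmol/kg

CA = [HCO3⁻] + 2[CO3²⁻] = (α₁ + 2α₂)·DIC
At pH 7.02: [H⁺]/K1 = 10^-1.02 = 0.095499, K2/[H⁺] = 10^-2.03 = 0.0093325
α₁ = 1/(1 + 0.095499 + 0.0093325) = 1/1.1048 = 0.9051; α₂ = α₁·K2/[H⁺] = 0.008447
α₁ + 2α₂ = 0.9220
DIC = CA / (α₁ + 2α₂) = 2.85 / 0.9220 = 3.09 mmol/kg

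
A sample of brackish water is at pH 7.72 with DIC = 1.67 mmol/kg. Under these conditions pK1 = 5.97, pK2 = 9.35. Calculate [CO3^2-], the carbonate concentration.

[CO3²⁻] = 0.0376 mmol/kg

α₂ = 1 / (1 + [H⁺]/K2 + [H⁺]²/(K1K2)) = 1 / (1 + 10^+1.63 + 10^-0.12)
   = 1 / (1 + 42.658 + 0.75858) = 1/44.417 = 0.02251
[CO3²⁻] = α₂ × DIC = 0.02251 × 1.67 = 0.0376 mmol/kg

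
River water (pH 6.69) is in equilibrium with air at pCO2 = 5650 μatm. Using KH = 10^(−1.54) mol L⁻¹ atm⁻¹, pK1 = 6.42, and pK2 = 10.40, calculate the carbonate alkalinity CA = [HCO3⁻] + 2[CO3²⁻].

[CO2*] = KH · pCO2 = 10^(−1.54) × 5650×10^-6 = 1.629×10^-4 mol/L
α₀ = 1/(1 + K1/[H⁺] + K1K2/[H⁺]²) = 1/(1 + 10^+0.27 + 10^-3.44) = 0.3494
DIC = [CO2*]/α₀ = 1.629×10^-4 / 0.3494 = 0.4664 mmol/L
CA = (α₁ + 2α₂)·DIC = (0.6505 + 2×0.0001268) × 0.4664 = 0.304 mmol/L

CA = 0.304 mmol/L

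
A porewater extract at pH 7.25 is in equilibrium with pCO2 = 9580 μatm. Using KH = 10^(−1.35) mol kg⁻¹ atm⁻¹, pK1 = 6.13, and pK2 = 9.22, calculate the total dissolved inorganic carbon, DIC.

DIC = 6.13 mmol/kg

[CO2*] = KH · pCO2 = 10^(−1.35) × 9580×10^-6 = 4.279×10^-4 mol/kg
α₀ = 1/(1 + K1/[H⁺] + K1K2/[H⁺]²) = 1/(1 + 10^+1.12 + 10^-0.85) = 0.06981
DIC = [CO2*]/α₀ = 4.279×10^-4 / 0.06981 = 6.13 mmol/kg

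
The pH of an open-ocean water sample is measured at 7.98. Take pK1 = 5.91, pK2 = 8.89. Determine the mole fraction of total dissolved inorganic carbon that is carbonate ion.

α₂ = 1 / (1 + [H⁺]/K2 + [H⁺]²/(K1K2)) = 1 / (1 + 10^+0.91 + 10^-1.16)
   = 1 / (1 + 8.1283 + 0.069183) = 1/9.1975 = 0.1087

α₂ = 0.109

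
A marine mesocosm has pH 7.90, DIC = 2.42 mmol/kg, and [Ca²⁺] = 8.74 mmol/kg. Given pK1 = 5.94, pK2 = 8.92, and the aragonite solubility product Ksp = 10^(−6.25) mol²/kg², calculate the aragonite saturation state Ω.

α₂ = 1 / (1 + [H⁺]/K2 + [H⁺]²/(K1K2)) = 1 / (1 + 10^+1.02 + 10^-0.94)
   = 1 / (1 + 10.471 + 0.11482) = 1/11.586 = 0.08631
[CO3²⁻] = α₂ × DIC = 0.08631 × 2.42 = 0.2089 mmol/kg
Ksp = 10^(−6.25) = 5.623×10^-7
Ω = [Ca²⁺][CO3²⁻]/Ksp = (8.74×10^-3)(2.089×10^-4) / 5.623×10^-7 = 3.25

Ω = 3.25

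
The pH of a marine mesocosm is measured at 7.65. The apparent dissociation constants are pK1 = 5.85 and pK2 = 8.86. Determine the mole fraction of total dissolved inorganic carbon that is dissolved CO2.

α₀ = 0.0147

α₀ = 1 / (1 + K1/[H⁺] + K1K2/[H⁺]²) = 1 / (1 + 10^+1.80 + 10^+0.59)
   = 1 / (1 + 63.096 + 3.8905) = 1/67.986 = 0.01471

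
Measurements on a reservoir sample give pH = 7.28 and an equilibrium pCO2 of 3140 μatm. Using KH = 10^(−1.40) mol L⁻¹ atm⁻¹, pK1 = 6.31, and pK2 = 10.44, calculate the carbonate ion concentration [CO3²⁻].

[CO2*] = KH · pCO2 = 10^(−1.40) × 3140×10^-6 = 1.250×10^-4 mol/L
α₀ = 1/(1 + K1/[H⁺] + K1K2/[H⁺]²) = 1/(1 + 10^+0.97 + 10^-2.19) = 0.09672
DIC = [CO2*]/α₀ = 1.250×10^-4 / 0.09672 = 1.292 mmol/L
[CO3²⁻] = α₂·DIC; α₂ = 0.0006245, so [CO3²⁻] = 0.0006245 × 1.292 = 0.000807 mmol/L = 0.807 μmol/L

[CO3²⁻] = 0.807 μmol/L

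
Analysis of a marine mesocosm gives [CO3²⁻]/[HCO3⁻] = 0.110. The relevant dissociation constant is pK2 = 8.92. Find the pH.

From K2 = [H⁺][CO3²⁻]/[HCO3⁻]:  pH = pK2 + log₁₀([CO3²⁻]/[HCO3⁻])
log₁₀(0.110) = -0.959
pH = 8.92 + (-0.959) = 7.96

pH = 7.96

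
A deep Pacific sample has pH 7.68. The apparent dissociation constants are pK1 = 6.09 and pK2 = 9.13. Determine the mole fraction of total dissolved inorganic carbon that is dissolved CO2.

α₀ = 0.0242

α₀ = 1 / (1 + K1/[H⁺] + K1K2/[H⁺]²) = 1 / (1 + 10^+1.59 + 10^+0.14)
   = 1 / (1 + 38.905 + 1.3804) = 1/41.285 = 0.02422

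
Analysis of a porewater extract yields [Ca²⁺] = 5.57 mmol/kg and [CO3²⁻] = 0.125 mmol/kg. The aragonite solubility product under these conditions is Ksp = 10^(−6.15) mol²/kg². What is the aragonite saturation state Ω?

Ω = 0.983

Ksp = 10^(−6.15) = 7.079×10^-7
Ω = [Ca²⁺][CO3²⁻]/Ksp = (5.57×10^-3)(0.125×10^-3) / 7.079×10^-7 = 0.983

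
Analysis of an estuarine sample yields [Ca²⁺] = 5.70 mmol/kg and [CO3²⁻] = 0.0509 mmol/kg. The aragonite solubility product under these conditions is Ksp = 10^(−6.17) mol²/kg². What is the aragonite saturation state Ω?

Ksp = 10^(−6.17) = 6.761×10^-7
Ω = [Ca²⁺][CO3²⁻]/Ksp = (5.70×10^-3)(0.0509×10^-3) / 6.761×10^-7 = 0.429

Ω = 0.429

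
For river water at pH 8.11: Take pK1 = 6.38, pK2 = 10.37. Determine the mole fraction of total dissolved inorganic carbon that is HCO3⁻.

α₁ = 1 / (1 + [H⁺]/K1 + K2/[H⁺]) = 1 / (1 + 10^-1.73 + 10^-2.26)
   = 1 / (1 + 0.018621 + 0.0054954) = 1/1.0241 = 0.9765

α₁ = 0.976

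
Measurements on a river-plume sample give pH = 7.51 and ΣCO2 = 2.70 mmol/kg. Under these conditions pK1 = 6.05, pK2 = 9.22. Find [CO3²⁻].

α₂ = 1 / (1 + [H⁺]/K2 + [H⁺]²/(K1K2)) = 1 / (1 + 10^+1.71 + 10^+0.25)
   = 1 / (1 + 51.286 + 1.7783) = 1/54.064 = 0.01850
[CO3²⁻] = α₂ × DIC = 0.01850 × 2.70 = 0.0499 mmol/kg

[CO3²⁻] = 0.0499 mmol/kg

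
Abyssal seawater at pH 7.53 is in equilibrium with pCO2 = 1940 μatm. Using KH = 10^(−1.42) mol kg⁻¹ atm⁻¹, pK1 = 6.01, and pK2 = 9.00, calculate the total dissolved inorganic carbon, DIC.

[CO2*] = KH · pCO2 = 10^(−1.42) × 1940×10^-6 = 7.376×10^-5 mol/kg
α₀ = 1/(1 + K1/[H⁺] + K1K2/[H⁺]²) = 1/(1 + 10^+1.52 + 10^+0.05) = 0.02838
DIC = [CO2*]/α₀ = 7.376×10^-5 / 0.02838 = 2.60 mmol/kg

DIC = 2.60 mmol/kg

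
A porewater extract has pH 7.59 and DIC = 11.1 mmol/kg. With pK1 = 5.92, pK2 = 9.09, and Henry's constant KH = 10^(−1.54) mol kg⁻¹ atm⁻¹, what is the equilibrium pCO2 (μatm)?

α₀ = 1 / (1 + K1/[H⁺] + K1K2/[H⁺]²) = 1 / (1 + 10^+1.67 + 10^+0.17)
   = 1 / (1 + 46.774 + 1.4791) = 1/49.253 = 0.02030
[CO2*] = α₀ × DIC = 0.02030 × 11.1 = 0.2254 mmol/kg
pCO2 = [CO2*]/KH = 2.254×10^-4 / 2.884×10^-2 = 7810 μatm

pCO2 = 7810 μatm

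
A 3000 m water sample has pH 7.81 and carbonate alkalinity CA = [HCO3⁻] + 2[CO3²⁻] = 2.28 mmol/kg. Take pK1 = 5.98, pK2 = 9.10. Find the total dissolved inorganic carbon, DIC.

CA = [HCO3⁻] + 2[CO3²⁻] = (α₁ + 2α₂)·DIC
At pH 7.81: [H⁺]/K1 = 10^-1.83 = 0.014791, K2/[H⁺] = 10^-1.29 = 0.051286
α₁ = 1/(1 + 0.014791 + 0.051286) = 1/1.0661 = 0.9380; α₂ = α₁·K2/[H⁺] = 0.04811
α₁ + 2α₂ = 1.0342
DIC = CA / (α₁ + 2α₂) = 2.28 / 1.0342 = 2.20 mmol/kg

DIC = 2.20 mmol/kg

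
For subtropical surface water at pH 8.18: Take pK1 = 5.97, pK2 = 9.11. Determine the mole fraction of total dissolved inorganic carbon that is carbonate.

α₂ = 0.105

α₂ = 1 / (1 + [H⁺]/K2 + [H⁺]²/(K1K2)) = 1 / (1 + 10^+0.93 + 10^-1.28)
   = 1 / (1 + 8.5114 + 0.052481) = 1/9.5639 = 0.1046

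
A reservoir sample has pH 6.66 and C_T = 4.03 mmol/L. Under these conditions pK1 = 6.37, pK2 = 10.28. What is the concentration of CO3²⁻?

α₂ = 1 / (1 + [H⁺]/K2 + [H⁺]²/(K1K2)) = 1 / (1 + 10^+3.62 + 10^+3.33)
   = 1 / (1 + 4168.7 + 2138.0) = 1/6307.7 = 0.0001585
[CO3²⁻] = α₂ × DIC = 0.0001585 × 4.03 = 0.000639 mmol/L = 0.639 μmol/L

[CO3²⁻] = 0.639 μmol/L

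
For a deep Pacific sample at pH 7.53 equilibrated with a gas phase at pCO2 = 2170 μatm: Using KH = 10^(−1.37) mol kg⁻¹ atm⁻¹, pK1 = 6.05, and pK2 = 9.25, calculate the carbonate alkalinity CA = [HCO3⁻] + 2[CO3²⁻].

[CO2*] = KH · pCO2 = 10^(−1.37) × 2170×10^-6 = 9.257×10^-5 mol/kg
α₀ = 1/(1 + K1/[H⁺] + K1K2/[H⁺]²) = 1/(1 + 10^+1.48 + 10^-0.24) = 0.03147
DIC = [CO2*]/α₀ = 9.257×10^-5 / 0.03147 = 2.941 mmol/kg
CA = (α₁ + 2α₂)·DIC = (0.9504 + 2×0.01811) × 2.941 = 2.90 mmol/kg

CA = 2.90 mmol/kg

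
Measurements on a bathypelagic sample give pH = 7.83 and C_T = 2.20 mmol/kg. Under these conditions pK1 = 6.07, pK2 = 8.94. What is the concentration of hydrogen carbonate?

[HCO3⁻] = 2.01 mmol/kg

α₁ = 1 / (1 + [H⁺]/K1 + K2/[H⁺]) = 1 / (1 + 10^-1.76 + 10^-1.11)
   = 1 / (1 + 0.017378 + 0.077625) = 1/1.0950 = 0.9132
[HCO3⁻] = α₁ × DIC = 0.9132 × 2.20 = 2.01 mmol/kg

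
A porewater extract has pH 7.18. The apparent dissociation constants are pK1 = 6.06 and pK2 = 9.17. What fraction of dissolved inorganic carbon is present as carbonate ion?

α₂ = 1 / (1 + [H⁺]/K2 + [H⁺]²/(K1K2)) = 1 / (1 + 10^+1.99 + 10^+0.87)
   = 1 / (1 + 97.724 + 7.4131) = 1/106.14 = 0.009422

α₂ = 0.00942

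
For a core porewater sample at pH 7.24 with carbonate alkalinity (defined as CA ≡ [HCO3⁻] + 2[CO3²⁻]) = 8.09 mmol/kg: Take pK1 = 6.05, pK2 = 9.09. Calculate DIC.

DIC = 8.49 mmol/kg

CA = [HCO3⁻] + 2[CO3²⁻] = (α₁ + 2α₂)·DIC
At pH 7.24: [H⁺]/K1 = 10^-1.19 = 0.064565, K2/[H⁺] = 10^-1.85 = 0.014125
α₁ = 1/(1 + 0.064565 + 0.014125) = 1/1.0787 = 0.9270; α₂ = α₁·K2/[H⁺] = 0.01309
α₁ + 2α₂ = 0.9532
DIC = CA / (α₁ + 2α₂) = 8.09 / 0.9532 = 8.49 mmol/kg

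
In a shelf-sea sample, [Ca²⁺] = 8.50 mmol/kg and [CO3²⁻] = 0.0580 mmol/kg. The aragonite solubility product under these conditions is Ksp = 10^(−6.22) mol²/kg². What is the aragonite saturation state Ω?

Ω = 0.818

Ksp = 10^(−6.22) = 6.026×10^-7
Ω = [Ca²⁺][CO3²⁻]/Ksp = (8.50×10^-3)(0.0580×10^-3) / 6.026×10^-7 = 0.818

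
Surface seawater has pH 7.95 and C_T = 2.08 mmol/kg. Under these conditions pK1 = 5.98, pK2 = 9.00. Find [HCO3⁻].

α₁ = 1 / (1 + [H⁺]/K1 + K2/[H⁺]) = 1 / (1 + 10^-1.97 + 10^-1.05)
   = 1 / (1 + 0.010715 + 0.089125) = 1/1.0998 = 0.9092
[HCO3⁻] = α₁ × DIC = 0.9092 × 2.08 = 1.89 mmol/kg

[HCO3⁻] = 1.89 mmol/kg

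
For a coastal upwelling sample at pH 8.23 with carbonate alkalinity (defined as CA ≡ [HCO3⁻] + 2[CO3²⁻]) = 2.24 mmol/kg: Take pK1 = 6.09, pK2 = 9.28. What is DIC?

DIC = 2.08 mmol/kg

CA = [HCO3⁻] + 2[CO3²⁻] = (α₁ + 2α₂)·DIC
At pH 8.23: [H⁺]/K1 = 10^-2.14 = 0.0072444, K2/[H⁺] = 10^-1.05 = 0.089125
α₁ = 1/(1 + 0.0072444 + 0.089125) = 1/1.0964 = 0.9121; α₂ = α₁·K2/[H⁺] = 0.08129
α₁ + 2α₂ = 1.0747
DIC = CA / (α₁ + 2α₂) = 2.24 / 1.0747 = 2.08 mmol/kg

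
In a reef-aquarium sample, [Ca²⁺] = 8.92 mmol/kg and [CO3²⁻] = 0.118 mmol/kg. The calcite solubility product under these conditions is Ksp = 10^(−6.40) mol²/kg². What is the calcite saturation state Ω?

Ω = 2.64

Ksp = 10^(−6.40) = 3.981×10^-7
Ω = [Ca²⁺][CO3²⁻]/Ksp = (8.92×10^-3)(0.118×10^-3) / 3.981×10^-7 = 2.64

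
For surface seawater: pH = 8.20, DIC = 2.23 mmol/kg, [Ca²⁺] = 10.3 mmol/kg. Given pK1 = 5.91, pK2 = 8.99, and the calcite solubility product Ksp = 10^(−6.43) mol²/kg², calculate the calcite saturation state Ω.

Ω = 8.59

α₂ = 1 / (1 + [H⁺]/K2 + [H⁺]²/(K1K2)) = 1 / (1 + 10^+0.79 + 10^-1.50)
   = 1 / (1 + 6.1660 + 0.031623) = 1/7.1976 = 0.1389
[CO3²⁻] = α₂ × DIC = 0.1389 × 2.23 = 0.3098 mmol/kg
Ksp = 10^(−6.43) = 3.715×10^-7
Ω = [Ca²⁺][CO3²⁻]/Ksp = (10.3×10^-3)(3.098×10^-4) / 3.715×10^-7 = 8.59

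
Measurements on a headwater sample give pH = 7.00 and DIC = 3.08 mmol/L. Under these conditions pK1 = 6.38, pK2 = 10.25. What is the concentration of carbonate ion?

[CO3²⁻] = 1.40 μmol/L

α₂ = 1 / (1 + [H⁺]/K2 + [H⁺]²/(K1K2)) = 1 / (1 + 10^+3.25 + 10^+2.63)
   = 1 / (1 + 1778.3 + 426.58) = 1/2205.9 = 0.0004533
[CO3²⁻] = α₂ × DIC = 0.0004533 × 3.08 = 0.00140 mmol/L = 1.40 μmol/L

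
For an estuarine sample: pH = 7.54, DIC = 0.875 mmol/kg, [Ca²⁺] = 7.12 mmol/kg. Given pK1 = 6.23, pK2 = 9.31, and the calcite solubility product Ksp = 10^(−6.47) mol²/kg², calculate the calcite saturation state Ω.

Ω = 0.293

α₂ = 1 / (1 + [H⁺]/K2 + [H⁺]²/(K1K2)) = 1 / (1 + 10^+1.77 + 10^+0.46)
   = 1 / (1 + 58.884 + 2.8840) = 1/62.768 = 0.01593
[CO3²⁻] = α₂ × DIC = 0.01593 × 0.875 = 0.01394 mmol/kg = 13.94 μmol/kg
Ksp = 10^(−6.47) = 3.388×10^-7
Ω = [Ca²⁺][CO3²⁻]/Ksp = (7.12×10^-3)(1.394×10^-5) / 3.388×10^-7 = 0.293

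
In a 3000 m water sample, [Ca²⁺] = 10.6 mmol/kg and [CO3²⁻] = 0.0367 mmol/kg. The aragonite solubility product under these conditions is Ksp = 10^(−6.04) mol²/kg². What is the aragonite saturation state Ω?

Ksp = 10^(−6.04) = 9.120×10^-7
Ω = [Ca²⁺][CO3²⁻]/Ksp = (10.6×10^-3)(0.0367×10^-3) / 9.120×10^-7 = 0.427

Ω = 0.427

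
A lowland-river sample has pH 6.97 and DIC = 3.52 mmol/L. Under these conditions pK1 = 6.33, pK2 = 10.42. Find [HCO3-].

[HCO3⁻] = 2.86 mmol/L

α₁ = 1 / (1 + [H⁺]/K1 + K2/[H⁺]) = 1 / (1 + 10^-0.64 + 10^-3.45)
   = 1 / (1 + 0.22909 + 0.00035481) = 1/1.2294 = 0.8134
[HCO3⁻] = α₁ × DIC = 0.8134 × 3.52 = 2.86 mmol/L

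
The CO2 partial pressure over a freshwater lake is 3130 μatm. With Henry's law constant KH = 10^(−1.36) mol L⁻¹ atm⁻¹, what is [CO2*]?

[CO2*] = 137 μmol/L

KH = 10^(−1.36) = 4.365×10^-2 mol L⁻¹ atm⁻¹
[CO2*] = KH · pCO2 = 4.365×10^-2 × 3130×10^-6 atm = 1.37×10^-4 mol/L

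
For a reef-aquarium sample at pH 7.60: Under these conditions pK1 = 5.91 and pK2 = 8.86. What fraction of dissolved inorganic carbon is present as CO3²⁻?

α₂ = 0.0511

α₂ = 1 / (1 + [H⁺]/K2 + [H⁺]²/(K1K2)) = 1 / (1 + 10^+1.26 + 10^-0.43)
   = 1 / (1 + 18.197 + 0.37154) = 1/19.569 = 0.05110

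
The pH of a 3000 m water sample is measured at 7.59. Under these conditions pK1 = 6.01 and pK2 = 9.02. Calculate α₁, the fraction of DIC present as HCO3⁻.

α₁ = 1 / (1 + [H⁺]/K1 + K2/[H⁺]) = 1 / (1 + 10^-1.58 + 10^-1.43)
   = 1 / (1 + 0.026303 + 0.037154) = 1/1.0635 = 0.9403

α₁ = 0.940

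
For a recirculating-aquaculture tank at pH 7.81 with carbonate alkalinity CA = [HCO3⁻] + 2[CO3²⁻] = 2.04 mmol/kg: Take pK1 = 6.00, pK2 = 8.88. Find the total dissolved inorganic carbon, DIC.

DIC = 1.92 mmol/kg

CA = [HCO3⁻] + 2[CO3²⁻] = (α₁ + 2α₂)·DIC
At pH 7.81: [H⁺]/K1 = 10^-1.81 = 0.015488, K2/[H⁺] = 10^-1.07 = 0.085114
α₁ = 1/(1 + 0.015488 + 0.085114) = 1/1.1006 = 0.9086; α₂ = α₁·K2/[H⁺] = 0.07733
α₁ + 2α₂ = 1.0633
DIC = CA / (α₁ + 2α₂) = 2.04 / 1.0633 = 1.92 mmol/kg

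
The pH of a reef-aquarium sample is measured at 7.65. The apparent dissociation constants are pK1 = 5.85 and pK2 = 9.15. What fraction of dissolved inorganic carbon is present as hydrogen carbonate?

α₁ = 0.955

α₁ = 1 / (1 + [H⁺]/K1 + K2/[H⁺]) = 1 / (1 + 10^-1.80 + 10^-1.50)
   = 1 / (1 + 0.015849 + 0.031623) = 1/1.0475 = 0.9547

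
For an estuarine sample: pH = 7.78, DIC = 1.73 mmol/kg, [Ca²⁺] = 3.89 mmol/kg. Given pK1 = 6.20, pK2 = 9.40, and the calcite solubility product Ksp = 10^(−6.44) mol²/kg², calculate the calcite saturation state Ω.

Ω = 0.423

α₂ = 1 / (1 + [H⁺]/K2 + [H⁺]²/(K1K2)) = 1 / (1 + 10^+1.62 + 10^+0.04)
   = 1 / (1 + 41.687 + 1.0965) = 1/43.783 = 0.02284
[CO3²⁻] = α₂ × DIC = 0.02284 × 1.73 = 0.03951 mmol/kg
Ksp = 10^(−6.44) = 3.631×10^-7
Ω = [Ca²⁺][CO3²⁻]/Ksp = (3.89×10^-3)(3.951×10^-5) / 3.631×10^-7 = 0.423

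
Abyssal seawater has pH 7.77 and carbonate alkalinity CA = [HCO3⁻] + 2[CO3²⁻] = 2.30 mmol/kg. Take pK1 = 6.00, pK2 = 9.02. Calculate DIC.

DIC = 2.22 mmol/kg

CA = [HCO3⁻] + 2[CO3²⁻] = (α₁ + 2α₂)·DIC
At pH 7.77: [H⁺]/K1 = 10^-1.77 = 0.016982, K2/[H⁺] = 10^-1.25 = 0.056234
α₁ = 1/(1 + 0.016982 + 0.056234) = 1/1.0732 = 0.9318; α₂ = α₁·K2/[H⁺] = 0.05240
α₁ + 2α₂ = 1.0366
DIC = CA / (α₁ + 2α₂) = 2.30 / 1.0366 = 2.22 mmol/kg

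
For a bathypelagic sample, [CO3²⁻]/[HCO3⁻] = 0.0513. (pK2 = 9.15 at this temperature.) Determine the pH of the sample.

From K2 = [H⁺][CO3²⁻]/[HCO3⁻]:  pH = pK2 + log₁₀([CO3²⁻]/[HCO3⁻])
log₁₀(0.0513) = -1.290
pH = 9.15 + (-1.290) = 7.86

pH = 7.86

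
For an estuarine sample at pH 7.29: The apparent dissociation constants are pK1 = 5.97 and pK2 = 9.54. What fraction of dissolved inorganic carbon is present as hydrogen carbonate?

α₁ = 1 / (1 + [H⁺]/K1 + K2/[H⁺]) = 1 / (1 + 10^-1.32 + 10^-2.25)
   = 1 / (1 + 0.047863 + 0.0056234) = 1/1.0535 = 0.9492

α₁ = 0.949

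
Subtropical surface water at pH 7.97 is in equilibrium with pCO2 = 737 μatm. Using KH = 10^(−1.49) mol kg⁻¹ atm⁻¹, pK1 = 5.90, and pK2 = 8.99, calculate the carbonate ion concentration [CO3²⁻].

[CO2*] = KH · pCO2 = 10^(−1.49) × 737×10^-6 = 2.385×10^-5 mol/kg
α₀ = 1/(1 + K1/[H⁺] + K1K2/[H⁺]²) = 1/(1 + 10^+2.07 + 10^+1.05) = 0.007710
DIC = [CO2*]/α₀ = 2.385×10^-5 / 0.007710 = 3.093 mmol/kg
[CO3²⁻] = α₂·DIC; α₂ = 0.08650, so [CO3²⁻] = 0.08650 × 3.093 = 0.268 mmol/kg

[CO3²⁻] = 0.268 mmol/kg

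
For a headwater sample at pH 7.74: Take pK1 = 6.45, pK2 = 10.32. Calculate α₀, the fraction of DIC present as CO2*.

α₀ = 1 / (1 + K1/[H⁺] + K1K2/[H⁺]²) = 1 / (1 + 10^+1.29 + 10^-1.29)
   = 1 / (1 + 19.498 + 0.051286) = 1/20.550 = 0.04866

α₀ = 0.0487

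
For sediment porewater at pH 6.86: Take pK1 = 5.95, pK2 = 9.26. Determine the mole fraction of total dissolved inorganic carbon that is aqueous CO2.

α₀ = 1 / (1 + K1/[H⁺] + K1K2/[H⁺]²) = 1 / (1 + 10^+0.91 + 10^-1.49)
   = 1 / (1 + 8.1283 + 0.032359) = 1/9.1607 = 0.1092

α₀ = 0.109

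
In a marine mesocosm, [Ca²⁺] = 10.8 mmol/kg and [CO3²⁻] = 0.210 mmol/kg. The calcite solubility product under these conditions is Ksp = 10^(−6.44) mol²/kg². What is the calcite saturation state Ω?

Ω = 6.25

Ksp = 10^(−6.44) = 3.631×10^-7
Ω = [Ca²⁺][CO3²⁻]/Ksp = (10.8×10^-3)(0.210×10^-3) / 3.631×10^-7 = 6.25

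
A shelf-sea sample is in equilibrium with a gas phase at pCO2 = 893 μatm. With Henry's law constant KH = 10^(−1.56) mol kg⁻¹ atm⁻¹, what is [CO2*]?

[CO2*] = 24.6 μmol/kg

KH = 10^(−1.56) = 2.754×10^-2 mol kg⁻¹ atm⁻¹
[CO2*] = KH · pCO2 = 2.754×10^-2 × 893×10^-6 atm = 2.46×10^-5 mol/kg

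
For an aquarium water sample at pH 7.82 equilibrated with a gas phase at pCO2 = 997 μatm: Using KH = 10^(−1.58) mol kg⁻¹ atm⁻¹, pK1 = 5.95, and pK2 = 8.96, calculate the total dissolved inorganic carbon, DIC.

[CO2*] = KH · pCO2 = 10^(−1.58) × 997×10^-6 = 2.622×10^-5 mol/kg
α₀ = 1/(1 + K1/[H⁺] + K1K2/[H⁺]²) = 1/(1 + 10^+1.87 + 10^+0.73) = 0.01242
DIC = [CO2*]/α₀ = 2.622×10^-5 / 0.01242 = 2.11 mmol/kg

DIC = 2.11 mmol/kg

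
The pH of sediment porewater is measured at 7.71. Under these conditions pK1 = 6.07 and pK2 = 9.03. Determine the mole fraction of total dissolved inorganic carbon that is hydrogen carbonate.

α₁ = 0.934

α₁ = 1 / (1 + [H⁺]/K1 + K2/[H⁺]) = 1 / (1 + 10^-1.64 + 10^-1.32)
   = 1 / (1 + 0.022909 + 0.047863) = 1/1.0708 = 0.9339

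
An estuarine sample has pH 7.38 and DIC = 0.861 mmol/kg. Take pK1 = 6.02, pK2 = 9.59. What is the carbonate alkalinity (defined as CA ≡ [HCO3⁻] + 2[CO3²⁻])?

CA = [HCO3⁻] + 2[CO3²⁻] = (α₁ + 2α₂)·DIC
At pH 7.38: [H⁺]/K1 = 10^-1.36 = 0.043652, K2/[H⁺] = 10^-2.21 = 0.0061660
α₁ = 1/(1 + 0.043652 + 0.0061660) = 1/1.0498 = 0.9525; α₂ = α₁·K2/[H⁺] = 0.005873
α₁ + 2α₂ = 0.9643
CA = 0.9643 × 0.861 = 0.830 mmol/kg

CA = 0.830 mmol/kg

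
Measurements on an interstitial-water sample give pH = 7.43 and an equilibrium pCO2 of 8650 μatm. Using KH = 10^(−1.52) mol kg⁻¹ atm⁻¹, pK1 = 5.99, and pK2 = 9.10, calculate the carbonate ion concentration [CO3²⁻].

[CO3²⁻] = 0.154 mmol/kg

[CO2*] = KH · pCO2 = 10^(−1.52) × 8650×10^-6 = 2.612×10^-4 mol/kg
α₀ = 1/(1 + K1/[H⁺] + K1K2/[H⁺]²) = 1/(1 + 10^+1.44 + 10^-0.23) = 0.03433
DIC = [CO2*]/α₀ = 2.612×10^-4 / 0.03433 = 7.610 mmol/kg
[CO3²⁻] = α₂·DIC; α₂ = 0.02021, so [CO3²⁻] = 0.02021 × 7.610 = 0.154 mmol/kg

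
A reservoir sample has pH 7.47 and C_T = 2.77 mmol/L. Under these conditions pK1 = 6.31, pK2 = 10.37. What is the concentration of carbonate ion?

α₂ = 1 / (1 + [H⁺]/K2 + [H⁺]²/(K1K2)) = 1 / (1 + 10^+2.90 + 10^+1.74)
   = 1 / (1 + 794.33 + 54.954) = 1/850.28 = 0.001176
[CO3²⁻] = α₂ × DIC = 0.001176 × 2.77 = 0.00326 mmol/L = 3.26 μmol/L

[CO3²⁻] = 3.26 μmol/L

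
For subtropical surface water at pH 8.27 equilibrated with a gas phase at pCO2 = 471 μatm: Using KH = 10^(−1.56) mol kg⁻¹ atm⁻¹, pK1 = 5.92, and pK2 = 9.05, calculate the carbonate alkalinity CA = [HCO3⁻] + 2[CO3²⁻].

CA = 3.87 mmol/kg

[CO2*] = KH · pCO2 = 10^(−1.56) × 471×10^-6 = 1.297×10^-5 mol/kg
α₀ = 1/(1 + K1/[H⁺] + K1K2/[H⁺]²) = 1/(1 + 10^+2.35 + 10^+1.57) = 0.003816
DIC = [CO2*]/α₀ = 1.297×10^-5 / 0.003816 = 3.399 mmol/kg
CA = (α₁ + 2α₂)·DIC = (0.8544 + 2×0.1418) × 3.399 = 3.87 mmol/kg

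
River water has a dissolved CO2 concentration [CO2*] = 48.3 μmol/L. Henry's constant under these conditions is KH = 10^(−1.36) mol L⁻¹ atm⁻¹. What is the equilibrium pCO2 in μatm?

KH = 10^(−1.36) = 4.365×10^-2 mol L⁻¹ atm⁻¹
pCO2 = [CO2*]/KH = 48.3×10^-6 / 4.365×10^-2 = 1.11×10^-3 atm = 1110 μatm

pCO2 = 1110 μatm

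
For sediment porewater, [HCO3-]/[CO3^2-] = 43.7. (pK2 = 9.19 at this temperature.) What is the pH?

pH = 7.55

From K2 = [H⁺][CO3^2-]/[HCO3-]:  pH = pK2 − log₁₀([HCO3-]/[CO3^2-])
log₁₀(43.7) = +1.640
pH = 9.19 − (+1.640) = 7.55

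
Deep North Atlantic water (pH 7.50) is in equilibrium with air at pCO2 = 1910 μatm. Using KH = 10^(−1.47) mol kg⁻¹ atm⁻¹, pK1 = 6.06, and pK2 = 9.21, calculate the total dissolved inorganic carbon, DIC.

[CO2*] = KH · pCO2 = 10^(−1.47) × 1910×10^-6 = 6.472×10^-5 mol/kg
α₀ = 1/(1 + K1/[H⁺] + K1K2/[H⁺]²) = 1/(1 + 10^+1.44 + 10^-0.27) = 0.03439
DIC = [CO2*]/α₀ = 6.472×10^-5 / 0.03439 = 1.88 mmol/kg

DIC = 1.88 mmol/kg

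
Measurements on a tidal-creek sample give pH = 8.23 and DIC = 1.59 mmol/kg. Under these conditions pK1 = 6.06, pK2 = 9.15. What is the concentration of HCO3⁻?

[HCO3⁻] = 1.41 mmol/kg

α₁ = 1 / (1 + [H⁺]/K1 + K2/[H⁺]) = 1 / (1 + 10^-2.17 + 10^-0.92)
   = 1 / (1 + 0.0067608 + 0.12023) = 1/1.1270 = 0.8873
[HCO3⁻] = α₁ × DIC = 0.8873 × 1.59 = 1.41 mmol/kg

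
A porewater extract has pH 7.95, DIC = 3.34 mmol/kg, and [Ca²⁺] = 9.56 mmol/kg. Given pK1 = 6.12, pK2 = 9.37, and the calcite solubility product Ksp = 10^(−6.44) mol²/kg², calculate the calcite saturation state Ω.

Ω = 3.18

α₂ = 1 / (1 + [H⁺]/K2 + [H⁺]²/(K1K2)) = 1 / (1 + 10^+1.42 + 10^-0.41)
   = 1 / (1 + 26.303 + 0.38905) = 1/27.692 = 0.03611
[CO3²⁻] = α₂ × DIC = 0.03611 × 3.34 = 0.1206 mmol/kg
Ksp = 10^(−6.44) = 3.631×10^-7
Ω = [Ca²⁺][CO3²⁻]/Ksp = (9.56×10^-3)(1.206×10^-4) / 3.631×10^-7 = 3.18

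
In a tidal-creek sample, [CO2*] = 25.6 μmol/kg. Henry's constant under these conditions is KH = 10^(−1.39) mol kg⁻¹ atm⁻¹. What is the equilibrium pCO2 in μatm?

KH = 10^(−1.39) = 4.074×10^-2 mol kg⁻¹ atm⁻¹
pCO2 = [CO2*]/KH = 25.6×10^-6 / 4.074×10^-2 = 6.28×10^-4 atm = 628 μatm

pCO2 = 628 μatm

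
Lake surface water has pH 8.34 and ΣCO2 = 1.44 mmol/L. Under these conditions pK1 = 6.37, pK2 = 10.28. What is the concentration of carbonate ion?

[CO3²⁻] = 16.2 μmol/L

α₂ = 1 / (1 + [H⁺]/K2 + [H⁺]²/(K1K2)) = 1 / (1 + 10^+1.94 + 10^-0.03)
   = 1 / (1 + 87.096 + 0.93325) = 1/89.030 = 0.01123
[CO3²⁻] = α₂ × DIC = 0.01123 × 1.44 = 0.0162 mmol/L = 16.2 μmol/L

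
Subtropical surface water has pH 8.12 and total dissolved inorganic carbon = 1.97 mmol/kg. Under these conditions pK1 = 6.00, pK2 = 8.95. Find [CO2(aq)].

α₀ = 1 / (1 + K1/[H⁺] + K1K2/[H⁺]²) = 1 / (1 + 10^+2.12 + 10^+1.29)
   = 1 / (1 + 131.83 + 19.498) = 1/152.32 = 0.006565
[CO2*] = α₀ × DIC = 0.006565 × 1.97 = 0.0129 mmol/kg = 12.9 μmol/kg

[CO2*] = 12.9 μmol/kg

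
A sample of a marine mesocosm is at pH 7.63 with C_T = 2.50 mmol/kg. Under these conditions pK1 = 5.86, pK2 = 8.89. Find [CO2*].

[CO2*] = 0.0396 mmol/kg

α₀ = 1 / (1 + K1/[H⁺] + K1K2/[H⁺]²) = 1 / (1 + 10^+1.77 + 10^+0.51)
   = 1 / (1 + 58.884 + 3.2359) = 1/63.120 = 0.01584
[CO2*] = α₀ × DIC = 0.01584 × 2.50 = 0.0396 mmol/kg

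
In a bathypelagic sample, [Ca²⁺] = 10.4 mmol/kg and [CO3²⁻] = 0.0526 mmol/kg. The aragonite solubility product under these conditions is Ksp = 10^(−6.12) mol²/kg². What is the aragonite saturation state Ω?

Ksp = 10^(−6.12) = 7.586×10^-7
Ω = [Ca²⁺][CO3²⁻]/Ksp = (10.4×10^-3)(0.0526×10^-3) / 7.586×10^-7 = 0.721

Ω = 0.721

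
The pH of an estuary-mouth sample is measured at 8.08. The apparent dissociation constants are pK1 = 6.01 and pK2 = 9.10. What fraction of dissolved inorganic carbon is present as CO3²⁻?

α₂ = 0.0865

α₂ = 1 / (1 + [H⁺]/K2 + [H⁺]²/(K1K2)) = 1 / (1 + 10^+1.02 + 10^-1.05)
   = 1 / (1 + 10.471 + 0.089125) = 1/11.560 = 0.08650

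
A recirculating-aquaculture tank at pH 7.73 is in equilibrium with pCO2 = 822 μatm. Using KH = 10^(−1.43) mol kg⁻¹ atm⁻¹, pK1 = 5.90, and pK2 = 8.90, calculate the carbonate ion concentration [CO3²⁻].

[CO2*] = KH · pCO2 = 10^(−1.43) × 822×10^-6 = 3.054×10^-5 mol/kg
α₀ = 1/(1 + K1/[H⁺] + K1K2/[H⁺]²) = 1/(1 + 10^+1.83 + 10^+0.66) = 0.01367
DIC = [CO2*]/α₀ = 3.054×10^-5 / 0.01367 = 2.235 mmol/kg
[CO3²⁻] = α₂·DIC; α₂ = 0.06246, so [CO3²⁻] = 0.06246 × 2.235 = 0.140 mmol/kg

[CO3²⁻] = 0.140 mmol/kg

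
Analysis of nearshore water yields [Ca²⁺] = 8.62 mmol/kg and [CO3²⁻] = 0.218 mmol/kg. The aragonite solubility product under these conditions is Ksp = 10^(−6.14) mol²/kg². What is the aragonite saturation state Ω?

Ksp = 10^(−6.14) = 7.244×10^-7
Ω = [Ca²⁺][CO3²⁻]/Ksp = (8.62×10^-3)(0.218×10^-3) / 7.244×10^-7 = 2.59

Ω = 2.59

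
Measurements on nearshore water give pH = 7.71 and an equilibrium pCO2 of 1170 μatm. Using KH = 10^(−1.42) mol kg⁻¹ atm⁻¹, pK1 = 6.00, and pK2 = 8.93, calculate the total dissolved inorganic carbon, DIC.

[CO2*] = KH · pCO2 = 10^(−1.42) × 1170×10^-6 = 4.448×10^-5 mol/kg
α₀ = 1/(1 + K1/[H⁺] + K1K2/[H⁺]²) = 1/(1 + 10^+1.71 + 10^+0.49) = 0.01806
DIC = [CO2*]/α₀ = 4.448×10^-5 / 0.01806 = 2.46 mmol/kg

DIC = 2.46 mmol/kg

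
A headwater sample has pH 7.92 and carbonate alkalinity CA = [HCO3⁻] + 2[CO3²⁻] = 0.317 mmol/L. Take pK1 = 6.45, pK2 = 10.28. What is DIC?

CA = [HCO3⁻] + 2[CO3²⁻] = (α₁ + 2α₂)·DIC
At pH 7.92: [H⁺]/K1 = 10^-1.47 = 0.033884, K2/[H⁺] = 10^-2.36 = 0.0043652
α₁ = 1/(1 + 0.033884 + 0.0043652) = 1/1.0382 = 0.9632; α₂ = α₁·K2/[H⁺] = 0.004204
α₁ + 2α₂ = 0.9716
DIC = CA / (α₁ + 2α₂) = 0.317 / 0.9716 = 0.326 mmol/L

DIC = 0.326 mmol/L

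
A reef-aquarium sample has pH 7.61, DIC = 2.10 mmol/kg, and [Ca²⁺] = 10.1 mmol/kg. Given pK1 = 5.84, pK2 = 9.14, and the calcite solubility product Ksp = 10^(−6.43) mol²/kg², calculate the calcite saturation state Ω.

Ω = 1.61

α₂ = 1 / (1 + [H⁺]/K2 + [H⁺]²/(K1K2)) = 1 / (1 + 10^+1.53 + 10^-0.24)
   = 1 / (1 + 33.884 + 0.57544) = 1/35.460 = 0.02820
[CO3²⁻] = α₂ × DIC = 0.02820 × 2.10 = 0.05922 mmol/kg
Ksp = 10^(−6.43) = 3.715×10^-7
Ω = [Ca²⁺][CO3²⁻]/Ksp = (10.1×10^-3)(5.922×10^-5) / 3.715×10^-7 = 1.61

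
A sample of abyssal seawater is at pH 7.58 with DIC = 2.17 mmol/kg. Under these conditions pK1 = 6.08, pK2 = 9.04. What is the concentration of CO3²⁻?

α₂ = 1 / (1 + [H⁺]/K2 + [H⁺]²/(K1K2)) = 1 / (1 + 10^+1.46 + 10^-0.04)
   = 1 / (1 + 28.840 + 0.91201) = 1/30.752 = 0.03252
[CO3²⁻] = α₂ × DIC = 0.03252 × 2.17 = 0.0706 mmol/kg

[CO3²⁻] = 0.0706 mmol/kg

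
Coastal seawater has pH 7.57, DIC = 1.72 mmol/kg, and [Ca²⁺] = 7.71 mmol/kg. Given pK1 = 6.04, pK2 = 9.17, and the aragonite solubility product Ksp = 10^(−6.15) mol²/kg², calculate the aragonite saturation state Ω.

Ω = 0.446

α₂ = 1 / (1 + [H⁺]/K2 + [H⁺]²/(K1K2)) = 1 / (1 + 10^+1.60 + 10^+0.07)
   = 1 / (1 + 39.811 + 1.1749) = 1/41.986 = 0.02382
[CO3²⁻] = α₂ × DIC = 0.02382 × 1.72 = 0.04097 mmol/kg
Ksp = 10^(−6.15) = 7.079×10^-7
Ω = [Ca²⁺][CO3²⁻]/Ksp = (7.71×10^-3)(4.097×10^-5) / 7.079×10^-7 = 0.446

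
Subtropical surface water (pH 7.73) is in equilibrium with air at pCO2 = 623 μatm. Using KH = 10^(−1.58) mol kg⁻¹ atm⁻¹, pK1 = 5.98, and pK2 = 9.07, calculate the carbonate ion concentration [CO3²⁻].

[CO2*] = KH · pCO2 = 10^(−1.58) × 623×10^-6 = 1.639×10^-5 mol/kg
α₀ = 1/(1 + K1/[H⁺] + K1K2/[H⁺]²) = 1/(1 + 10^+1.75 + 10^+0.41) = 0.01672
DIC = [CO2*]/α₀ = 1.639×10^-5 / 0.01672 = 0.9800 mmol/kg
[CO3²⁻] = α₂·DIC; α₂ = 0.04298, so [CO3²⁻] = 0.04298 × 0.9800 = 0.0421 mmol/kg

[CO3²⁻] = 0.0421 mmol/kg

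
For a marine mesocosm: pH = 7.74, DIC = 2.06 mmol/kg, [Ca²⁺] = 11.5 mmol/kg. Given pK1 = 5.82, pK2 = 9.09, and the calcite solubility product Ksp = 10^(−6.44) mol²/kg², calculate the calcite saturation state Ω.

Ω = 2.76

α₂ = 1 / (1 + [H⁺]/K2 + [H⁺]²/(K1K2)) = 1 / (1 + 10^+1.35 + 10^-0.57)
   = 1 / (1 + 22.387 + 0.26915) = 1/23.656 = 0.04227
[CO3²⁻] = α₂ × DIC = 0.04227 × 2.06 = 0.08708 mmol/kg
Ksp = 10^(−6.44) = 3.631×10^-7
Ω = [Ca²⁺][CO3²⁻]/Ksp = (11.5×10^-3)(8.708×10^-5) / 3.631×10^-7 = 2.76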